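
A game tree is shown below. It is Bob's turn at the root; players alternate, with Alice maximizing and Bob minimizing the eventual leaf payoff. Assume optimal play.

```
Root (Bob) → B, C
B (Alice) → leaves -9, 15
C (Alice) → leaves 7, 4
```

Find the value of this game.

7

B (Alice): max(-9, 15) = 15
C (Alice): max(7, 4) = 7
Root (Bob): min(15, 7) = 7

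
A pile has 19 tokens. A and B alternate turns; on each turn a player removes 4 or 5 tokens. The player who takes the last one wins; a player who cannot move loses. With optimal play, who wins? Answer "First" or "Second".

Compute winning (W) and losing (L) positions by backward induction:
i:   0  1  2  3  4  5  6  7  8  9 10 11 12 13 14 15 16 17 18 19
     L  L  L  L  W  W  W  W  W  L  L  L  L  W  W  W  W  W  L  L
Position 19 is L, so the second player wins.

Second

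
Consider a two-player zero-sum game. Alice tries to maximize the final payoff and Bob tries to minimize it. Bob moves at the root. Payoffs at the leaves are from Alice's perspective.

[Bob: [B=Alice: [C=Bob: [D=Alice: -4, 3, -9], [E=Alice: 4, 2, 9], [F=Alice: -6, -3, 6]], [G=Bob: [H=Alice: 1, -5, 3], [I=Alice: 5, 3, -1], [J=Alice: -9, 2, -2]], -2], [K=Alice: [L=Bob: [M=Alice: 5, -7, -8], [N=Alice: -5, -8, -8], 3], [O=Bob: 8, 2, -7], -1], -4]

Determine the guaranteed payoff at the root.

-4

D (Alice): max(-4, 3, -9) = 3
E (Alice): max(4, 2, 9) = 9
F (Alice): max(-6, -3, 6) = 6
C (Bob): min(3, 9, 6) = 3
H (Alice): max(1, -5, 3) = 3
I (Alice): max(5, 3, -1) = 5
J (Alice): max(-9, 2, -2) = 2
G (Bob): min(3, 5, 2) = 2
B (Alice): max(3, 2, -2) = 3
M (Alice): max(5, -7, -8) = 5
N (Alice): max(-5, -8, -8) = -5
L (Bob): min(5, -5, 3) = -5
O (Bob): min(8, 2, -7) = -7
K (Alice): max(-5, -7, -1) = -1
Root (Bob): min(3, -1, -4) = -4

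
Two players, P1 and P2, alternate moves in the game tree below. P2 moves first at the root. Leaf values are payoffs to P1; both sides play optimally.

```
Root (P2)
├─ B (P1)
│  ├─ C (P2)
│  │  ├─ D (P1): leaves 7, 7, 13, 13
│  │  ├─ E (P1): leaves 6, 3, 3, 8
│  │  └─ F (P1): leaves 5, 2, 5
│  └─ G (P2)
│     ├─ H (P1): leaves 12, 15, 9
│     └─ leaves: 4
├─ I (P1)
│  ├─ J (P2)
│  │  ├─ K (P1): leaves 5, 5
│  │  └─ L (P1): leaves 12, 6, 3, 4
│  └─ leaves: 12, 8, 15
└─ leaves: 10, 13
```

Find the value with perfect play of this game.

D (P1): max(7, 7, 13, 13) = 13
E (P1): max(6, 3, 3, 8) = 8
F (P1): max(5, 2, 5) = 5
C (P2): min(13, 8, 5) = 5
H (P1): max(12, 15, 9) = 15
G (P2): min(15, 4) = 4
B (P1): max(5, 4) = 5
K (P1): max(5, 5) = 5
L (P1): max(12, 6, 3, 4) = 12
J (P2): min(5, 12) = 5
I (P1): max(5, 12, 8, 15) = 15
Root (P2): min(5, 15, 10, 13) = 5

5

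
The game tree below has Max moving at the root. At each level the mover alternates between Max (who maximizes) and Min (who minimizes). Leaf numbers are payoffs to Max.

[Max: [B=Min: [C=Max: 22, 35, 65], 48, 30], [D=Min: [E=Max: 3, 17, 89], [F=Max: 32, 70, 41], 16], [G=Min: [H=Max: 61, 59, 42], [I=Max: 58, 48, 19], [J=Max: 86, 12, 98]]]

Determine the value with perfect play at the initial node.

C (Max): max(22, 35, 65) = 65
B (Min): min(65, 48, 30) = 30
E (Max): max(3, 17, 89) = 89
F (Max): max(32, 70, 41) = 70
D (Min): min(89, 70, 16) = 16
H (Max): max(61, 59, 42) = 61
I (Max): max(58, 48, 19) = 58
J (Max): max(86, 12, 98) = 98
G (Min): min(61, 58, 98) = 58
Root (Max): max(30, 16, 58) = 58

58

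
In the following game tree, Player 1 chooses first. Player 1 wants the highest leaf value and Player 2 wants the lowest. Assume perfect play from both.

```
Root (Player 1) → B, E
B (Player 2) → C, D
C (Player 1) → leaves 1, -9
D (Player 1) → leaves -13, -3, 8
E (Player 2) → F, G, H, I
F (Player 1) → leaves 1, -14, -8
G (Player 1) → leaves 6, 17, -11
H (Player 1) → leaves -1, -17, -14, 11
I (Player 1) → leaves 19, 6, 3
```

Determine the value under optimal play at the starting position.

C (Player 1): max(1, -9) = 1
D (Player 1): max(-13, -3, 8) = 8
B (Player 2): min(1, 8) = 1
F (Player 1): max(1, -14, -8) = 1
G (Player 1): max(6, 17, -11) = 17
H (Player 1): max(-1, -17, -14, 11) = 11
I (Player 1): max(19, 6, 3) = 19
E (Player 2): min(1, 17, 11, 19) = 1
Root (Player 1): max(1, 1) = 1

1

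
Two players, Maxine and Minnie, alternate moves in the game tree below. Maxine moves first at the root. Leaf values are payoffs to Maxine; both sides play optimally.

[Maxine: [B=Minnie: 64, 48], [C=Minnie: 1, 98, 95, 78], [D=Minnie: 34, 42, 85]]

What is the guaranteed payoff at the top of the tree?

B (Minnie): min(64, 48) = 48
C (Minnie): min(1, 98, 95, 78) = 1
D (Minnie): min(34, 42, 85) = 34
Root (Maxine): max(48, 1, 34) = 48

48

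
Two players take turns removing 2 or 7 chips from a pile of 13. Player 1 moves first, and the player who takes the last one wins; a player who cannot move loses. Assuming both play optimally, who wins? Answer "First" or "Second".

Second

i:   0  1  2  3  4  5  6  7  8  9 10 11 12 13
     L  L  W  W  L  L  W  W  W  L  L  W  W  L
Position 13 is L, so the second player wins.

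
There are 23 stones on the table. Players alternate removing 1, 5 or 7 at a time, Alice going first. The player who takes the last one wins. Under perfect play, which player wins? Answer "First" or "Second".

Mark each pile size as W (mover wins) or L (mover loses):
i:   0  1  2  3  4  5  6  7  8  9 10 11 12 13 14 15 16 17 18 19 20 21 22 23
     L  W  L  W  L  W  L  W  L  W  L  W  L  W  L  W  L  W  L  W  L  W  L  W
Position 23 is W, so the first player wins.

First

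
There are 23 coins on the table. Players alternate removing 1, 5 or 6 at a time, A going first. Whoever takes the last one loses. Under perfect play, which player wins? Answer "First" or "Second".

Positions where the player to move wins (W) vs loses (L):
i:   0  1  2  3  4  5  6  7  8  9 10 11 12 13 14 15 16 17 18 19 20 21 22 23
     W  L  W  L  W  L  W  W  W  W  W  W  L  W  L  W  L  W  W  W  W  W  W  L
Position 23 is L, so the second player wins.

Second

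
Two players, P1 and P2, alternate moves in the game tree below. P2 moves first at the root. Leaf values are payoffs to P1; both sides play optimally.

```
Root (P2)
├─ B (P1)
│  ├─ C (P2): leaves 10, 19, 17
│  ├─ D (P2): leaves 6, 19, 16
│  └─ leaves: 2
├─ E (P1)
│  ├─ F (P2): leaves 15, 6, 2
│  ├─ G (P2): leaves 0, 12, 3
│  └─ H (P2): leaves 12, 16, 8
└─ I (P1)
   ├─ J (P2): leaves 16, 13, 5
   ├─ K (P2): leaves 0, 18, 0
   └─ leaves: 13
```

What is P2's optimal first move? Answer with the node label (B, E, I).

C (P2): min(10, 19, 17) = 10
D (P2): min(6, 19, 16) = 6
B (P1): max(10, 6, 2) = 10
F (P2): min(15, 6, 2) = 2
G (P2): min(0, 12, 3) = 0
H (P2): min(12, 16, 8) = 8
E (P1): max(2, 0, 8) = 8
J (P2): min(16, 13, 5) = 5
K (P2): min(0, 18, 0) = 0
I (P1): max(5, 0, 13) = 13
Root (P2): min(10, 8, 13) = 8
P2 picks the child with the lowest value: E (value 8).

E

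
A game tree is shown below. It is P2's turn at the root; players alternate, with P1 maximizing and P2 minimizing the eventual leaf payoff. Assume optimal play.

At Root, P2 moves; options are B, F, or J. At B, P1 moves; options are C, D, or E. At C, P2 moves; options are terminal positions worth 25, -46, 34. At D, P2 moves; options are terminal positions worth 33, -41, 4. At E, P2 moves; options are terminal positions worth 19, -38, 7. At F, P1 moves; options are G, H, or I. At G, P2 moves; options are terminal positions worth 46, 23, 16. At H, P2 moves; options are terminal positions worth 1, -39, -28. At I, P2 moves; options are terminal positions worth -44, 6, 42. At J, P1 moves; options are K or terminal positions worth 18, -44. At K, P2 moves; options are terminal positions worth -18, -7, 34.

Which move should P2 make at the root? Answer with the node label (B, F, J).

C (P2): min(25, -46, 34) = -46
D (P2): min(33, -41, 4) = -41
E (P2): min(19, -38, 7) = -38
B (P1): max(-46, -41, -38) = -38
G (P2): min(46, 23, 16) = 16
H (P2): min(1, -39, -28) = -39
I (P2): min(-44, 6, 42) = -44
F (P1): max(16, -39, -44) = 16
K (P2): min(-18, -7, 34) = -18
J (P1): max(-18, 18, -44) = 18
Root (P2): min(-38, 16, 18) = -38
P2 picks the child with the lowest value: B (value -38).

B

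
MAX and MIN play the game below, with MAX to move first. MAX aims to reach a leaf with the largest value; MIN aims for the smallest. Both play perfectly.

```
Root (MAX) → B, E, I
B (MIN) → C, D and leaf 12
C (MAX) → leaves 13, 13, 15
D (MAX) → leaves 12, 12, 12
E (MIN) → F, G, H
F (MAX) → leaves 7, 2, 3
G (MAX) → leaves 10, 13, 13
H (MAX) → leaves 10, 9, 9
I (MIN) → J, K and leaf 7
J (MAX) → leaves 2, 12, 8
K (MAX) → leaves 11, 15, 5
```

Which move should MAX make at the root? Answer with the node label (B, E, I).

B

C (MAX): max(13, 13, 15) = 15
D (MAX): max(12, 12, 12) = 12
B (MIN): min(15, 12, 12) = 12
F (MAX): max(7, 2, 3) = 7
G (MAX): max(10, 13, 13) = 13
H (MAX): max(10, 9, 9) = 10
E (MIN): min(7, 13, 10) = 7
J (MAX): max(2, 12, 8) = 12
K (MAX): max(11, 15, 5) = 15
I (MIN): min(12, 15, 7) = 7
Root (MAX): max(12, 7, 7) = 12
MAX picks the child with the highest value: B (value 12).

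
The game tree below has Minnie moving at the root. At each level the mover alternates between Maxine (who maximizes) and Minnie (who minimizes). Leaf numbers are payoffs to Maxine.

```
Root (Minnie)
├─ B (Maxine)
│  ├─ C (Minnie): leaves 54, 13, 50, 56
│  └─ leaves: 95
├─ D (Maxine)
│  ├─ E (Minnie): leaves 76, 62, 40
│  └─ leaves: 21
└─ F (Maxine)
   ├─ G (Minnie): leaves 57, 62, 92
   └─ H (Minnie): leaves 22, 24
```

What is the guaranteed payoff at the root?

40

C (Minnie): min(54, 13, 50, 56) = 13
B (Maxine): max(13, 95) = 95
E (Minnie): min(76, 62, 40) = 40
D (Maxine): max(40, 21) = 40
G (Minnie): min(57, 62, 92) = 57
H (Minnie): min(22, 24) = 22
F (Maxine): max(57, 22) = 57
Root (Minnie): min(95, 40, 57) = 40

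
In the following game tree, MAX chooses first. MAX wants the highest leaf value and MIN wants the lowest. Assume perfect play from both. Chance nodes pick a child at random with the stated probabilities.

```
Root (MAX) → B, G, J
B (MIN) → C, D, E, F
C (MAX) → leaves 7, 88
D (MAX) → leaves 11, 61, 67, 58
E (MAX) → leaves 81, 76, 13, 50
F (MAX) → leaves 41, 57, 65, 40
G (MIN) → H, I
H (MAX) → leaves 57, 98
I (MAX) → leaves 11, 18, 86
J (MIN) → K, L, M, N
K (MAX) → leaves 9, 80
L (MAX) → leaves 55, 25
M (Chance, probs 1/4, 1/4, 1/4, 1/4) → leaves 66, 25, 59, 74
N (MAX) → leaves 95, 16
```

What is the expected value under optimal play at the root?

86

C (MAX): max(7, 88) = 88
D (MAX): max(11, 61, 67, 58) = 67
E (MAX): max(81, 76, 13, 50) = 81
F (MAX): max(41, 57, 65, 40) = 65
B (MIN): min(88, 67, 81, 65) = 65
H (MAX): max(57, 98) = 98
I (MAX): max(11, 18, 86) = 86
G (MIN): min(98, 86) = 86
K (MAX): max(9, 80) = 80
L (MAX): max(55, 25) = 55
M (Chance): 1/4·66 + 1/4·25 + 1/4·59 + 1/4·74 = 56
N (MAX): max(95, 16) = 95
J (MIN): min(80, 55, 56, 95) = 55
Root (MAX): max(65, 86, 55) = 86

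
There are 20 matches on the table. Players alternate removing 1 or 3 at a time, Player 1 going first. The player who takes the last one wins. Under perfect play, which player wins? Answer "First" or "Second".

W/L table (W = player to move can force a win):
i:   0  1  2  3  4  5  6  7  8  9 10 11 12 13 14 15 16 17 18 19 20
     L  W  L  W  L  W  L  W  L  W  L  W  L  W  L  W  L  W  L  W  L
Position 20 is L, so the second player wins.

Second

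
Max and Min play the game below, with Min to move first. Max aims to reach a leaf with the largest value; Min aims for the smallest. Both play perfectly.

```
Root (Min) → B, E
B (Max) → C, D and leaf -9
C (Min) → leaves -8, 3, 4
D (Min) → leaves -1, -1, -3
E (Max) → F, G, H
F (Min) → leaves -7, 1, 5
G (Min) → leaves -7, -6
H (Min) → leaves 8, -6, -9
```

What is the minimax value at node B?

C: min(-8, 3, 4) = -8
D: min(-1, -1, -3) = -3
B: max(-8, -3, -9) = -3

-3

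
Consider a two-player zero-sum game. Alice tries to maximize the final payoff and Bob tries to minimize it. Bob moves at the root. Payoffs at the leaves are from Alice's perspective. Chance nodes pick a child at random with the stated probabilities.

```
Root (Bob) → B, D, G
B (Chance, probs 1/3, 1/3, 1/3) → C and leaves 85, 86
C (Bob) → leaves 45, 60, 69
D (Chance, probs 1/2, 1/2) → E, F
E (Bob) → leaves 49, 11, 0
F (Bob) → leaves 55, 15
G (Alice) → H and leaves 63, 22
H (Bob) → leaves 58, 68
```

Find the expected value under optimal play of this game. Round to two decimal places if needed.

7.5

C (Bob): min(45, 60, 69) = 45
B (Chance): 1/3·45 + 1/3·85 + 1/3·86 = 72
E (Bob): min(49, 11, 0) = 0
F (Bob): min(55, 15) = 15
D (Chance): 1/2·0 + 1/2·15 = 7.5
H (Bob): min(58, 68) = 58
G (Alice): max(58, 63, 22) = 63
Root (Bob): min(72, 7.5, 63) = 7.5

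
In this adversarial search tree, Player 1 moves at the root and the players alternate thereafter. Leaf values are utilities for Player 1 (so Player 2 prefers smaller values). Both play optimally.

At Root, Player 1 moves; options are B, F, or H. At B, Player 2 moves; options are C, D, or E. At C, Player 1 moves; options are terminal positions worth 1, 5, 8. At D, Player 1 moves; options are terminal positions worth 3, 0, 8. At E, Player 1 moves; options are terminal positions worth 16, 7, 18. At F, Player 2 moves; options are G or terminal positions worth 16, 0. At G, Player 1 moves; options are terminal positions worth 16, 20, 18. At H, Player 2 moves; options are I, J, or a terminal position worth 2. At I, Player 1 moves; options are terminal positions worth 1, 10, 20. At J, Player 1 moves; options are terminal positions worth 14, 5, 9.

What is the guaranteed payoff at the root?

C (Player 1): max(1, 5, 8) = 8
D (Player 1): max(3, 0, 8) = 8
E (Player 1): max(16, 7, 18) = 18
B (Player 2): min(8, 8, 18) = 8
G (Player 1): max(16, 20, 18) = 20
F (Player 2): min(20, 16, 0) = 0
I (Player 1): max(1, 10, 20) = 20
J (Player 1): max(14, 5, 9) = 14
H (Player 2): min(20, 14, 2) = 2
Root (Player 1): max(8, 0, 2) = 8

8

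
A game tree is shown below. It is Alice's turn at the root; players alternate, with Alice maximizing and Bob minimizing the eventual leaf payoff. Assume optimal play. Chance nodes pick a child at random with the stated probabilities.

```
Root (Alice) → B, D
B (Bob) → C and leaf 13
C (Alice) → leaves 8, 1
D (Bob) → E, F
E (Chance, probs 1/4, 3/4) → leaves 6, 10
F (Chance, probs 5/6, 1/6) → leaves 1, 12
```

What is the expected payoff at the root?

C (Alice): max(8, 1) = 8
B (Bob): min(8, 13) = 8
E (Chance): 1/4·6 + 3/4·10 = 9
F (Chance): 5/6·1 + 1/6·12 = 2.83
D (Bob): min(9, 2.83) = 2.83
Root (Alice): max(8, 2.83) = 8

8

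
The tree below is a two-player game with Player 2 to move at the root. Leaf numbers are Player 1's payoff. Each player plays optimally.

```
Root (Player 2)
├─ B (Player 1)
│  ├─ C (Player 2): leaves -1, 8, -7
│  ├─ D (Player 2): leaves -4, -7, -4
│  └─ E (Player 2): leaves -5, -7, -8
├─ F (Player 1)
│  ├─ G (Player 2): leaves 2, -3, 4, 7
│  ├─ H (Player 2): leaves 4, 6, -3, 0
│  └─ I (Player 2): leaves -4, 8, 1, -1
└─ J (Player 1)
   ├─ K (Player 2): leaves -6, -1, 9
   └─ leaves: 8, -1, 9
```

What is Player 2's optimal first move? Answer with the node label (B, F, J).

C (Player 2): min(-1, 8, -7) = -7
D (Player 2): min(-4, -7, -4) = -7
E (Player 2): min(-5, -7, -8) = -8
B (Player 1): max(-7, -7, -8) = -7
G (Player 2): min(2, -3, 4, 7) = -3
H (Player 2): min(4, 6, -3, 0) = -3
I (Player 2): min(-4, 8, 1, -1) = -4
F (Player 1): max(-3, -3, -4) = -3
K (Player 2): min(-6, -1, 9) = -6
J (Player 1): max(-6, 8, -1, 9) = 9
Root (Player 2): min(-7, -3, 9) = -7
Player 2 picks the child with the lowest value: B (value -7).

B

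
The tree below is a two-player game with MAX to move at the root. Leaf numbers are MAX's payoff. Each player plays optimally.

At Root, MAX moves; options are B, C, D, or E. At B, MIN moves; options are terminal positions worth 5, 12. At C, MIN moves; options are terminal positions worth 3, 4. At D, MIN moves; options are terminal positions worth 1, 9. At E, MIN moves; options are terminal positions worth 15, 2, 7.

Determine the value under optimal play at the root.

B (MIN): min(5, 12) = 5
C (MIN): min(3, 4) = 3
D (MIN): min(1, 9) = 1
E (MIN): min(15, 2, 7) = 2
Root (MAX): max(5, 3, 1, 2) = 5

5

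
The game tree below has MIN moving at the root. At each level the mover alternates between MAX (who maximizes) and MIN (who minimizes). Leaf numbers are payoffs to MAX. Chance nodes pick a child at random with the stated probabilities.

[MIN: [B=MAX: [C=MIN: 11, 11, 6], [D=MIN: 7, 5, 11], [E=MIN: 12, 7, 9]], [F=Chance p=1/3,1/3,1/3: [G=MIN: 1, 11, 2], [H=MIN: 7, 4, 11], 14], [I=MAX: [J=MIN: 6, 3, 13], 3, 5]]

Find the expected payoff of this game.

5

C (MIN): min(11, 11, 6) = 6
D (MIN): min(7, 5, 11) = 5
E (MIN): min(12, 7, 9) = 7
B (MAX): max(6, 5, 7) = 7
G (MIN): min(1, 11, 2) = 1
H (MIN): min(7, 4, 11) = 4
F (Chance): 1/3·1 + 1/3·4 + 1/3·14 = 6.33
J (MIN): min(6, 3, 13) = 3
I (MAX): max(3, 3, 5) = 5
Root (MIN): min(7, 6.33, 5) = 5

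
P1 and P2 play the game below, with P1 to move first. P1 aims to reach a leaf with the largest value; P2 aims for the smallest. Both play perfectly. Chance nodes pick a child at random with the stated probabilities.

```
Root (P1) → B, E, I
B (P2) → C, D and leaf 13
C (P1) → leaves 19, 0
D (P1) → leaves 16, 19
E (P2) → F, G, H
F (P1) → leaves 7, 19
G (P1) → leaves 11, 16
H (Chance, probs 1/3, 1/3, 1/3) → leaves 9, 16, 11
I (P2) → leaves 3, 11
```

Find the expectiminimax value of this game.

C (P1): max(19, 0) = 19
D (P1): max(16, 19) = 19
B (P2): min(19, 19, 13) = 13
F (P1): max(7, 19) = 19
G (P1): max(11, 16) = 16
H (Chance): 1/3·9 + 1/3·16 + 1/3·11 = 12
E (P2): min(19, 16, 12) = 12
I (P2): min(3, 11) = 3
Root (P1): max(13, 12, 3) = 13

13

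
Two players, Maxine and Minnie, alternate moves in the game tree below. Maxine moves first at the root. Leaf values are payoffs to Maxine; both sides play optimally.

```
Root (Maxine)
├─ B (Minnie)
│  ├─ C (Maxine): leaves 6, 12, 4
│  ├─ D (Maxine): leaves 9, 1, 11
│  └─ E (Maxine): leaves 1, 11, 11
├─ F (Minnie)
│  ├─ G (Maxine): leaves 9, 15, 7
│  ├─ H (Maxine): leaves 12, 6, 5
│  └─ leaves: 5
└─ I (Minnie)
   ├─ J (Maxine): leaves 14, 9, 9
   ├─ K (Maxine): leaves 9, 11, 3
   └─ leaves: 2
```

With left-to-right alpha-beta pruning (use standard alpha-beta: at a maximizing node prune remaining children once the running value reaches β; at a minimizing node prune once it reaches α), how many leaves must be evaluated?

C [α=-∞,β=+∞]: v=12
D [α=-∞,β=12]: v=11
E [α=-∞,β=11]: v=11 after child 2 ≥ β → β-cutoff, skip 1
B [α=-∞,β=+∞]: v=11
G [α=11,β=+∞]: v=15
H [α=11,β=15]: v=12
F [α=11,β=+∞]: v=5
J [α=11,β=+∞]: v=14
K [α=11,β=14]: v=11
I [α=11,β=+∞]: v=11 after child 2 ≤ α → α-cutoff, skip 1
Root [α=-∞,β=+∞]: v=11
Leaves evaluated: 21 of 23.

21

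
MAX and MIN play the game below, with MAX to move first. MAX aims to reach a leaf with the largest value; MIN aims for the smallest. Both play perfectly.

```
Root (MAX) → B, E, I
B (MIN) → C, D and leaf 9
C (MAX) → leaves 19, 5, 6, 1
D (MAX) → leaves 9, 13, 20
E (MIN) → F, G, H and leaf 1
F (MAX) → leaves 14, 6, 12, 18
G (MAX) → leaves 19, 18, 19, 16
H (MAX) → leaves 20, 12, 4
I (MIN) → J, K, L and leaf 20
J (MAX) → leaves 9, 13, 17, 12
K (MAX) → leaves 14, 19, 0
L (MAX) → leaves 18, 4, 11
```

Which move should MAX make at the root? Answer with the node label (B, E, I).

C (MAX): max(19, 5, 6, 1) = 19
D (MAX): max(9, 13, 20) = 20
B (MIN): min(19, 20, 9) = 9
F (MAX): max(14, 6, 12, 18) = 18
G (MAX): max(19, 18, 19, 16) = 19
H (MAX): max(20, 12, 4) = 20
E (MIN): min(18, 19, 20, 1) = 1
J (MAX): max(9, 13, 17, 12) = 17
K (MAX): max(14, 19, 0) = 19
L (MAX): max(18, 4, 11) = 18
I (MIN): min(17, 19, 18, 20) = 17
Root (MAX): max(9, 1, 17) = 17
MAX picks the child with the highest value: I (value 17).

I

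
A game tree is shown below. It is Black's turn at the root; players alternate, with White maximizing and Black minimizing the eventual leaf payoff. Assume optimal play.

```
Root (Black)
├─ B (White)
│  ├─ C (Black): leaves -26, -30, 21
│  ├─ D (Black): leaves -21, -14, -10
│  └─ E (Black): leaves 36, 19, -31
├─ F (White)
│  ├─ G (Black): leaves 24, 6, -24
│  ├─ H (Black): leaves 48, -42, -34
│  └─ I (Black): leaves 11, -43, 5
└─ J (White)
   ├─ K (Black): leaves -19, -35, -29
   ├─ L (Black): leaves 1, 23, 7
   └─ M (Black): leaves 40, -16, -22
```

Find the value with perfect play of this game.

-24

C (Black): min(-26, -30, 21) = -30
D (Black): min(-21, -14, -10) = -21
E (Black): min(36, 19, -31) = -31
B (White): max(-30, -21, -31) = -21
G (Black): min(24, 6, -24) = -24
H (Black): min(48, -42, -34) = -42
I (Black): min(11, -43, 5) = -43
F (White): max(-24, -42, -43) = -24
K (Black): min(-19, -35, -29) = -35
L (Black): min(1, 23, 7) = 1
M (Black): min(40, -16, -22) = -22
J (White): max(-35, 1, -22) = 1
Root (Black): min(-21, -24, 1) = -24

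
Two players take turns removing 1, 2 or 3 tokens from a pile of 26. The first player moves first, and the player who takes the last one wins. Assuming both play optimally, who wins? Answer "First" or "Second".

W/L table (W = player to move can force a win):
i:   0  1  2  3  4  5  6  7  8  9 10 11 12 13 14 15 16 17 18 19 20 21 22 23 24 25 26
     L  W  W  W  L  W  W  W  L  W  W  W  L  W  W  W  L  W  W  W  L  W  W  W  L  W  W
Position 26 is W, so the first player wins.

First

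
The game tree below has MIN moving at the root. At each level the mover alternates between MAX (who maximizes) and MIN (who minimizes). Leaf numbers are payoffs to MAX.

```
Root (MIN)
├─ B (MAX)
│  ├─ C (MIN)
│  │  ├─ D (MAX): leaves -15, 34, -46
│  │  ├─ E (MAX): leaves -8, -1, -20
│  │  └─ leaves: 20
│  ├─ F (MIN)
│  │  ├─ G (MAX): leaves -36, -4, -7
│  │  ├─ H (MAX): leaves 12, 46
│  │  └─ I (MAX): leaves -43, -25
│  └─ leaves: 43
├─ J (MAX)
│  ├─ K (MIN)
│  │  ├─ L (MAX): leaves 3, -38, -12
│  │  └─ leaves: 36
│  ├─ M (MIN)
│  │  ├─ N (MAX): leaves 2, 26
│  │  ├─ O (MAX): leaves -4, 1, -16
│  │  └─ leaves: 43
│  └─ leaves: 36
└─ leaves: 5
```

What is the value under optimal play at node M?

N: max(2, 26) = 26
O: max(-4, 1, -16) = 1
M: min(26, 1, 43) = 1

1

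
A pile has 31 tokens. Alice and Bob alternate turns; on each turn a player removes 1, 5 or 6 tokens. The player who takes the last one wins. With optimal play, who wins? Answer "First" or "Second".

i:   0  1  2  3  4  5  6  7  8  9 10 11 12 13 14 15 16 17 18 19 20 21 22 23 24 25 26 27 28 29 30 31
     L  W  L  W  L  W  W  W  W  W  W  L  W  L  W  L  W  W  W  W  W  W  L  W  L  W  L  W  W  W  W  W
Position 31 is W, so the first player wins.

First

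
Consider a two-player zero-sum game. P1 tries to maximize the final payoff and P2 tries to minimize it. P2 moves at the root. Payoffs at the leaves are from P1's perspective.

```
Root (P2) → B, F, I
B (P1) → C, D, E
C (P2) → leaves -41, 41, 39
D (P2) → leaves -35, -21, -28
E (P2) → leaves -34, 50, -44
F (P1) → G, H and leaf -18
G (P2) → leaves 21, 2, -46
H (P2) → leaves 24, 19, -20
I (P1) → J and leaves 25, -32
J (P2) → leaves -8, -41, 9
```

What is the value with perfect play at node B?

C: min(-41, 41, 39) = -41
D: min(-35, -21, -28) = -35
E: min(-34, 50, -44) = -44
B: max(-41, -35, -44) = -35

-35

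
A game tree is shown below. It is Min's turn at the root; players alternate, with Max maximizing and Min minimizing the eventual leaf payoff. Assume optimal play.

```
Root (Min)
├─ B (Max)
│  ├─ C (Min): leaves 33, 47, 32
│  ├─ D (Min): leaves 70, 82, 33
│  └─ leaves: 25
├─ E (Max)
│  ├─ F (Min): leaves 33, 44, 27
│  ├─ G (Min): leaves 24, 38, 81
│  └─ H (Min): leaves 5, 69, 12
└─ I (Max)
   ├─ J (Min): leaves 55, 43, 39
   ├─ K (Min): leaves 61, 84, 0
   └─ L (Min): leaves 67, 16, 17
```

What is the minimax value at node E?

27

F: min(33, 44, 27) = 27
G: min(24, 38, 81) = 24
H: min(5, 69, 12) = 5
E: max(27, 24, 5) = 27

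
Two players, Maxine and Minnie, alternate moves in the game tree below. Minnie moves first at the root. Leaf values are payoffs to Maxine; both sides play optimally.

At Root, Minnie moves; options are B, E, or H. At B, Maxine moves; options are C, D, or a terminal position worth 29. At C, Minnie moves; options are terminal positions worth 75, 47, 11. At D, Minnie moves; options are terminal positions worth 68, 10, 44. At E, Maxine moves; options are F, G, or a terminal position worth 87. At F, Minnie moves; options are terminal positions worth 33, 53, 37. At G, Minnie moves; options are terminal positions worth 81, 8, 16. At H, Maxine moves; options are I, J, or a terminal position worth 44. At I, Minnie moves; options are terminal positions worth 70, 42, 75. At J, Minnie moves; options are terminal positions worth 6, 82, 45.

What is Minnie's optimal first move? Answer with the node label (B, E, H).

C (Minnie): min(75, 47, 11) = 11
D (Minnie): min(68, 10, 44) = 10
B (Maxine): max(11, 10, 29) = 29
F (Minnie): min(33, 53, 37) = 33
G (Minnie): min(81, 8, 16) = 8
E (Maxine): max(33, 8, 87) = 87
I (Minnie): min(70, 42, 75) = 42
J (Minnie): min(6, 82, 45) = 6
H (Maxine): max(42, 6, 44) = 44
Root (Minnie): min(29, 87, 44) = 29
Minnie picks the child with the lowest value: B (value 29).

B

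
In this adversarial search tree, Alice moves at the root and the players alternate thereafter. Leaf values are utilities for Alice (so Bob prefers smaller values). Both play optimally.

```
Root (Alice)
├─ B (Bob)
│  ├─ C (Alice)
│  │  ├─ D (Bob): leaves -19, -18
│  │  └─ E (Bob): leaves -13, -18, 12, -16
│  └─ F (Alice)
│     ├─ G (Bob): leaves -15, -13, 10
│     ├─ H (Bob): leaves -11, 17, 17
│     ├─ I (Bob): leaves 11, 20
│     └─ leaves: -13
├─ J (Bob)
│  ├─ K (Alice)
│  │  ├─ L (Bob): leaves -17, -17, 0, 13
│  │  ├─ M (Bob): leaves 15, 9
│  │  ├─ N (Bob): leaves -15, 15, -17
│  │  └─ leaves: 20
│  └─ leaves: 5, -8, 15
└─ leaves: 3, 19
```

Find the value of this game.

D (Bob): min(-19, -18) = -19
E (Bob): min(-13, -18, 12, -16) = -18
C (Alice): max(-19, -18) = -18
G (Bob): min(-15, -13, 10) = -15
H (Bob): min(-11, 17, 17) = -11
I (Bob): min(11, 20) = 11
F (Alice): max(-15, -11, 11, -13) = 11
B (Bob): min(-18, 11) = -18
L (Bob): min(-17, -17, 0, 13) = -17
M (Bob): min(15, 9) = 9
N (Bob): min(-15, 15, -17) = -17
K (Alice): max(-17, 9, -17, 20) = 20
J (Bob): min(20, 5, -8, 15) = -8
Root (Alice): max(-18, -8, 3, 19) = 19

19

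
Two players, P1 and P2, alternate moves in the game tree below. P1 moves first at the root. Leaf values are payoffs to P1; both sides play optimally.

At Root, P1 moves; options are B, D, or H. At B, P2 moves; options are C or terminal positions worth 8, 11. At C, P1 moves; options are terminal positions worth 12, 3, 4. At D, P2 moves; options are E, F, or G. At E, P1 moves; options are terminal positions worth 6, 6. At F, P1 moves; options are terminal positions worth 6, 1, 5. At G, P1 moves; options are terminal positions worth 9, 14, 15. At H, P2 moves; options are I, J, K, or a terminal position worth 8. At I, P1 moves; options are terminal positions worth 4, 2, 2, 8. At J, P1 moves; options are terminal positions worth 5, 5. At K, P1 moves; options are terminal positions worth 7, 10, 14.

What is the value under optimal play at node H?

5

I: max(4, 2, 2, 8) = 8
J: max(5, 5) = 5
K: max(7, 10, 14) = 14
H: min(8, 5, 14, 8) = 5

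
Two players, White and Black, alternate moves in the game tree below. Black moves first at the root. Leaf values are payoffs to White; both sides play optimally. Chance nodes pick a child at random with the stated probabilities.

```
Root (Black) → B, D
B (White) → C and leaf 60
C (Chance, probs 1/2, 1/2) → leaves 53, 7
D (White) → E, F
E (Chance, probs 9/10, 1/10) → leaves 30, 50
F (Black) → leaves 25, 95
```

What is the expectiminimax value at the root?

32

C (Chance): 1/2·53 + 1/2·7 = 30
B (White): max(30, 60) = 60
E (Chance): 9/10·30 + 1/10·50 = 32
F (Black): min(25, 95) = 25
D (White): max(32, 25) = 32
Root (Black): min(60, 32) = 32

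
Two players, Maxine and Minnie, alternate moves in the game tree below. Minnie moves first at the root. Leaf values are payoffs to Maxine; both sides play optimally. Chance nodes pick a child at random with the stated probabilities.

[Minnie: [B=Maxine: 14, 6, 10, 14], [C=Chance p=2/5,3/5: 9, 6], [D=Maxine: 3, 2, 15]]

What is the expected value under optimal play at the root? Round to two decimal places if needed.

B (Maxine): max(14, 6, 10, 14) = 14
C (Chance): 2/5·9 + 3/5·6 = 7.2
D (Maxine): max(3, 2, 15) = 15
Root (Minnie): min(14, 7.2, 15) = 7.2

7.2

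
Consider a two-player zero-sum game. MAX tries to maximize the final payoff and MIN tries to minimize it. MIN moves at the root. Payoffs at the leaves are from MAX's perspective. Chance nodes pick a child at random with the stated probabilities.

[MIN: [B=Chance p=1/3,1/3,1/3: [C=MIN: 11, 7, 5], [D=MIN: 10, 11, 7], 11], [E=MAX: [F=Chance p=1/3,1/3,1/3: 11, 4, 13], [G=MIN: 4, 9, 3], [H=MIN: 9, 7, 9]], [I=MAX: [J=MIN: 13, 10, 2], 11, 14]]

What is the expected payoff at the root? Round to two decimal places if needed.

7.67

C (MIN): min(11, 7, 5) = 5
D (MIN): min(10, 11, 7) = 7
B (Chance): 1/3·5 + 1/3·7 + 1/3·11 = 7.67
F (Chance): 1/3·11 + 1/3·4 + 1/3·13 = 9.33
G (MIN): min(4, 9, 3) = 3
H (MIN): min(9, 7, 9) = 7
E (MAX): max(9.33, 3, 7) = 9.33
J (MIN): min(13, 10, 2) = 2
I (MAX): max(2, 11, 14) = 14
Root (MIN): min(7.67, 9.33, 14) = 7.67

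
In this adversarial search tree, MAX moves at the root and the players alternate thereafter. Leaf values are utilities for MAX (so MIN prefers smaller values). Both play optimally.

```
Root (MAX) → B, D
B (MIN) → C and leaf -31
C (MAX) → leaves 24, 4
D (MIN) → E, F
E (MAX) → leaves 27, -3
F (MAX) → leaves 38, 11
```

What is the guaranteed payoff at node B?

C: max(24, 4) = 24
B: min(24, -31) = -31

-31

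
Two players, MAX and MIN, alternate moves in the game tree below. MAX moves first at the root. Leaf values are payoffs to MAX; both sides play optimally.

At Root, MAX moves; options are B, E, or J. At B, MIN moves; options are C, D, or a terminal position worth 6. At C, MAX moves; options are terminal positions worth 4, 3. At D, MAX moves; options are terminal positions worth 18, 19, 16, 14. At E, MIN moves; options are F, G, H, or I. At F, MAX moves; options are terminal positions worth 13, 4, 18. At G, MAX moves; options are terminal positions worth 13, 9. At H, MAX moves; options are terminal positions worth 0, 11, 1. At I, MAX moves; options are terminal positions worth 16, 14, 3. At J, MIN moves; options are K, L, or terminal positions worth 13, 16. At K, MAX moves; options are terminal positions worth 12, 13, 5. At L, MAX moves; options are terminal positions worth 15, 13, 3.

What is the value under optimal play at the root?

13

C (MAX): max(4, 3) = 4
D (MAX): max(18, 19, 16, 14) = 19
B (MIN): min(4, 19, 6) = 4
F (MAX): max(13, 4, 18) = 18
G (MAX): max(13, 9) = 13
H (MAX): max(0, 11, 1) = 11
I (MAX): max(16, 14, 3) = 16
E (MIN): min(18, 13, 11, 16) = 11
K (MAX): max(12, 13, 5) = 13
L (MAX): max(15, 13, 3) = 15
J (MIN): min(13, 15, 13, 16) = 13
Root (MAX): max(4, 11, 13) = 13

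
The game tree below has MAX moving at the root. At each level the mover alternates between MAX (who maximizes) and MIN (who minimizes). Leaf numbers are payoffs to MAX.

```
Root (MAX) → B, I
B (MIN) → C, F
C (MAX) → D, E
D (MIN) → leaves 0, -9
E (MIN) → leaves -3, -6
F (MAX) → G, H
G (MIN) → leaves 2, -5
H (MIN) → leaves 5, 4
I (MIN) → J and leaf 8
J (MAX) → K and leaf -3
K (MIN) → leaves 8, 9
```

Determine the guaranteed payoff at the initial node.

8

D (MIN): min(0, -9) = -9
E (MIN): min(-3, -6) = -6
C (MAX): max(-9, -6) = -6
G (MIN): min(2, -5) = -5
H (MIN): min(5, 4) = 4
F (MAX): max(-5, 4) = 4
B (MIN): min(-6, 4) = -6
K (MIN): min(8, 9) = 8
J (MAX): max(8, -3) = 8
I (MIN): min(8, 8) = 8
Root (MAX): max(-6, 8) = 8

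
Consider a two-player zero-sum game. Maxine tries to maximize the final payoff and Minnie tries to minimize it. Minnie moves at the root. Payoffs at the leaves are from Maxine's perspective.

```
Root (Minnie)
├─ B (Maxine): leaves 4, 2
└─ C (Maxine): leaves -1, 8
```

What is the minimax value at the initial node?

B (Maxine): max(4, 2) = 4
C (Maxine): max(-1, 8) = 8
Root (Minnie): min(4, 8) = 4

4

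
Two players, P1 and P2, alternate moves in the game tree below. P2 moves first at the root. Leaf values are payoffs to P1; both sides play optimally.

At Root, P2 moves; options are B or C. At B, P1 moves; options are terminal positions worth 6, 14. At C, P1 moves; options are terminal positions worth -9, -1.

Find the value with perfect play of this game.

-1

B (P1): max(6, 14) = 14
C (P1): max(-9, -1) = -1
Root (P2): min(14, -1) = -1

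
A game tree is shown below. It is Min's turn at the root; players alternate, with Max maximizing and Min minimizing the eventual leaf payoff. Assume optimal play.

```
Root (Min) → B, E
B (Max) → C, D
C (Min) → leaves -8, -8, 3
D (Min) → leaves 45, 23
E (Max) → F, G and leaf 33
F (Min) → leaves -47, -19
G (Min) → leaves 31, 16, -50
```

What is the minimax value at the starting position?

C (Min): min(-8, -8, 3) = -8
D (Min): min(45, 23) = 23
B (Max): max(-8, 23) = 23
F (Min): min(-47, -19) = -47
G (Min): min(31, 16, -50) = -50
E (Max): max(-47, -50, 33) = 33
Root (Min): min(23, 33) = 23

23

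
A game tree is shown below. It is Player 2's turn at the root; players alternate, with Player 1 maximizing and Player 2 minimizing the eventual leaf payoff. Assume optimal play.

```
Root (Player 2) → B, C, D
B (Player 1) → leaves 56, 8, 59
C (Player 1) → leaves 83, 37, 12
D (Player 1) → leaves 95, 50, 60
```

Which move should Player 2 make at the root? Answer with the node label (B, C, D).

B

B (Player 1): max(56, 8, 59) = 59
C (Player 1): max(83, 37, 12) = 83
D (Player 1): max(95, 50, 60) = 95
Root (Player 2): min(59, 83, 95) = 59
Player 2 picks the child with the lowest value: B (value 59).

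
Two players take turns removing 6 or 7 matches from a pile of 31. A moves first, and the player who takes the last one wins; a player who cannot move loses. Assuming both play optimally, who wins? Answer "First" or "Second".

W/L table (W = player to move can force a win):
i:   0  1  2  3  4  5  6  7  8  9 10 11 12 13 14 15 16 17 18 19 20 21 22 23 24 25 26 27 28 29 30 31
     L  L  L  L  L  L  W  W  W  W  W  W  W  L  L  L  L  L  L  W  W  W  W  W  W  W  L  L  L  L  L  L
Position 31 is L, so the second player wins.

Second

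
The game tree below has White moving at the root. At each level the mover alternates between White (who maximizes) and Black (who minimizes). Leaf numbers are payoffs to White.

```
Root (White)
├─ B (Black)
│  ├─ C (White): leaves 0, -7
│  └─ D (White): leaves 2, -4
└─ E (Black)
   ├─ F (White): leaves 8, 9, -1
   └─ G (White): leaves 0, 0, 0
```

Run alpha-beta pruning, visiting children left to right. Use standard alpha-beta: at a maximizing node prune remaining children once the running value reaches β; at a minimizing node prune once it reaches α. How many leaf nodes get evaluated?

9

C [α=-∞,β=+∞]: v=0
D [α=-∞,β=0]: v=2 after child 1 ≥ β → β-cutoff, skip 1
B [α=-∞,β=+∞]: v=0
F [α=0,β=+∞]: v=9
G [α=0,β=9]: v=0
E [α=0,β=+∞]: v=0
Root [α=-∞,β=+∞]: v=0
Leaves evaluated: 9 of 10.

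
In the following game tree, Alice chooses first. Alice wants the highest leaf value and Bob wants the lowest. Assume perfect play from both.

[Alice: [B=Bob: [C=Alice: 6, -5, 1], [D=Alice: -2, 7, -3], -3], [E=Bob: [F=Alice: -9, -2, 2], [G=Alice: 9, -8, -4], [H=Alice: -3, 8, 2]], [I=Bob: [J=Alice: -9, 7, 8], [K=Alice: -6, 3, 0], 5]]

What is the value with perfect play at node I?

J: max(-9, 7, 8) = 8
K: max(-6, 3, 0) = 3
I: min(8, 3, 5) = 3

3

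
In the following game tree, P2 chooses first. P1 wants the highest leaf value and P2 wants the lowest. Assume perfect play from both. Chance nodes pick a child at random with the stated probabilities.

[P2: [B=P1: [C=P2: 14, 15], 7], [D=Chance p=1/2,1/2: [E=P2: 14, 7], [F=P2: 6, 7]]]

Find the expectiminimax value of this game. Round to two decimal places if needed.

C (P2): min(14, 15) = 14
B (P1): max(14, 7) = 14
E (P2): min(14, 7) = 7
F (P2): min(6, 7) = 6
D (Chance): 1/2·7 + 1/2·6 = 6.5
Root (P2): min(14, 6.5) = 6.5

6.5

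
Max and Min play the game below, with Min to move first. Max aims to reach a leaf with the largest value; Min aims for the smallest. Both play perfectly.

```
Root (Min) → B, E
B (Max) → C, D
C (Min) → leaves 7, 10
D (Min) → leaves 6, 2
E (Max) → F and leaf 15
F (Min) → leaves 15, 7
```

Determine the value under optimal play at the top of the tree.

7

C (Min): min(7, 10) = 7
D (Min): min(6, 2) = 2
B (Max): max(7, 2) = 7
F (Min): min(15, 7) = 7
E (Max): max(7, 15) = 15
Root (Min): min(7, 15) = 7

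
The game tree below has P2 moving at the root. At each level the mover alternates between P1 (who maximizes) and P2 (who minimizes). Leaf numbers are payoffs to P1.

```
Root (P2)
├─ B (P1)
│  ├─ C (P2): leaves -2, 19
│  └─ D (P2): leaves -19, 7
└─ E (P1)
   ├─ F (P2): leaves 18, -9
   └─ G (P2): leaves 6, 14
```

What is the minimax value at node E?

F: min(18, -9) = -9
G: min(6, 14) = 6
E: max(-9, 6) = 6

6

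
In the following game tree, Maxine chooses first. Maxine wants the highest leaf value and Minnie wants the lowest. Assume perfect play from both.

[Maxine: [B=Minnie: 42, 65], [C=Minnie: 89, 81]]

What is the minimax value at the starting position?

B (Minnie): min(42, 65) = 42
C (Minnie): min(89, 81) = 81
Root (Maxine): max(42, 81) = 81

81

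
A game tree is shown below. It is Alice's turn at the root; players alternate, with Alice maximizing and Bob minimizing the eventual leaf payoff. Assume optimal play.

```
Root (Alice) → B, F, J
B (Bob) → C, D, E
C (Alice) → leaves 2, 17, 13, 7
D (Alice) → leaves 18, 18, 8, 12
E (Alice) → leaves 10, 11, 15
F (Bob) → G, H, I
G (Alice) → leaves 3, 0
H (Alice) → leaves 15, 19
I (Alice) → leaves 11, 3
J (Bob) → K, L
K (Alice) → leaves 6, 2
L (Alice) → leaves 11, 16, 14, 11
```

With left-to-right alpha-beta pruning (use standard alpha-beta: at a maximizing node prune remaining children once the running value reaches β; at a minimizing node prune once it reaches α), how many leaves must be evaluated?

12

C [α=-∞,β=+∞]: v=17
D [α=-∞,β=17]: v=18 after child 1 ≥ β → β-cutoff, skip 3
E [α=-∞,β=17]: v=15
B [α=-∞,β=+∞]: v=15
G [α=15,β=+∞]: v=3
F [α=15,β=+∞]: v=3 after child 1 ≤ α → α-cutoff, skip 2
K [α=15,β=+∞]: v=6
J [α=15,β=+∞]: v=6 after child 1 ≤ α → α-cutoff, skip 1
Root [α=-∞,β=+∞]: v=15
Leaves evaluated: 12 of 23.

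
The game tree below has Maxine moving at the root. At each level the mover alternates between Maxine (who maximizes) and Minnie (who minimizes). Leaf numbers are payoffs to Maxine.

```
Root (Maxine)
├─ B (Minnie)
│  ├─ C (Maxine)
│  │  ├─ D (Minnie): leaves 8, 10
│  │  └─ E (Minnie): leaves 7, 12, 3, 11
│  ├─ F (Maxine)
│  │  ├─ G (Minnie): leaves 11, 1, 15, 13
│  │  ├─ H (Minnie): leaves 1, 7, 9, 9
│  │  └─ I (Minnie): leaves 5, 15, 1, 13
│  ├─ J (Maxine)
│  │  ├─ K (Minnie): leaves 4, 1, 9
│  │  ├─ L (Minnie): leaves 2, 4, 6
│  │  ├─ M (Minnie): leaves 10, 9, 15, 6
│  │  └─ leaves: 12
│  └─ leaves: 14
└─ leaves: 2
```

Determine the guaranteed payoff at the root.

D (Minnie): min(8, 10) = 8
E (Minnie): min(7, 12, 3, 11) = 3
C (Maxine): max(8, 3) = 8
G (Minnie): min(11, 1, 15, 13) = 1
H (Minnie): min(1, 7, 9, 9) = 1
I (Minnie): min(5, 15, 1, 13) = 1
F (Maxine): max(1, 1, 1) = 1
K (Minnie): min(4, 1, 9) = 1
L (Minnie): min(2, 4, 6) = 2
M (Minnie): min(10, 9, 15, 6) = 6
J (Maxine): max(1, 2, 6, 12) = 12
B (Minnie): min(8, 1, 12, 14) = 1
Root (Maxine): max(1, 2) = 2

2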